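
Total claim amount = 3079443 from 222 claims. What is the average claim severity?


severity = total / number
= 3079443 / 222
= 13871.3649


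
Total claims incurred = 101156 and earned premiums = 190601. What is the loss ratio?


Loss ratio = claims / premiums
= 101156 / 190601
= 0.5307


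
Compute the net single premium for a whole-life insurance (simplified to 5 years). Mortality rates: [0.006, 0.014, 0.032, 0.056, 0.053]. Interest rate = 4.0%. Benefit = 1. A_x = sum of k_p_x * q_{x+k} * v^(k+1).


v = 0.961538
Year 0: k_p_x=1.0, q=0.006, term=0.005769
Year 1: k_p_x=0.994, q=0.014, term=0.012866
Year 2: k_p_x=0.980084, q=0.032, term=0.027881
Year 3: k_p_x=0.948721, q=0.056, term=0.045414
Year 4: k_p_x=0.895593, q=0.053, term=0.039014
A_x = 0.1309


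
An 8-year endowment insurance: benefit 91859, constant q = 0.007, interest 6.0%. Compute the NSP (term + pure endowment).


Term component = 3904.8534
Pure endowment = 8_p_x * v^8 * benefit = 0.945353 * 0.627412 * 91859 = 54483.9743
NSP = 58388.8277


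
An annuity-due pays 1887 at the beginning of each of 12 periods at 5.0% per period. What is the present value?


PV_due = PMT * (1-(1+i)^(-n))/i * (1+i)
PV_immediate = 16724.9558
PV_due = 16724.9558 * 1.05
= 17561.2036


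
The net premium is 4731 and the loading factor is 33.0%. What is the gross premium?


Gross = net * (1 + loading)
= 4731 * (1 + 0.33)
= 4731 * 1.33
= 6292.23


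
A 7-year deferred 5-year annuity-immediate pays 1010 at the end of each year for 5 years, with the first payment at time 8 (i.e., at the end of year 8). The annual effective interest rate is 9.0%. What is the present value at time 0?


PV at time 7 of the 5-year annuity-immediate:
a_n = 1010 * (1-(1+0.09)^(-5))/0.09 = 3928.5478
Discount back 7 years to time 0:
PV = 3928.5478 * (1+0.09)^(-7)
= 3928.5478 * 0.547034
= 2149.0502


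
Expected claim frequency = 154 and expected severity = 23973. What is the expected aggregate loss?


E[S] = E[N] * E[X]
= 154 * 23973
= 3.6918e+06


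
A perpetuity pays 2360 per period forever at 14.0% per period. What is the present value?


PV = PMT / i
= 2360 / 0.14
= 16857.1429


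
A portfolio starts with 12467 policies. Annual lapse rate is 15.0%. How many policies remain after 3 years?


remaining = initial * (1 - lapse)^years
= 12467 * (1 - 0.15)^3
= 12467 * 0.614125
= 7656.2964


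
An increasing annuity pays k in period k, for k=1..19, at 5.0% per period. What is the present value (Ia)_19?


(Ia)_n = sum_{k=1}^{n} k * v^k, v = 1/(1+i)
v = 0.952381
Sum computed term by term:
(Ia)_19 = 103.4128


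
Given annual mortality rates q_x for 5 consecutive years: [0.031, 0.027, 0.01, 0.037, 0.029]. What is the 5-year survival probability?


p_k = 1 - q_k for each year
Survival = product of (1 - q_k)
= 0.969 * 0.973 * 0.99 * 0.963 * 0.971
= 0.8728


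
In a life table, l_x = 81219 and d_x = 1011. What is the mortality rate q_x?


q_x = d_x / l_x
= 1011 / 81219
= 0.0124


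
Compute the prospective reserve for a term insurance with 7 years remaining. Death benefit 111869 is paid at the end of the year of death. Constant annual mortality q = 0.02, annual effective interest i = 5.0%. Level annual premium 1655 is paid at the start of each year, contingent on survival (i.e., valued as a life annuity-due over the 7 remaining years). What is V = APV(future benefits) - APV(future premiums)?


v = 1/(1+i) = 0.952381
APV(future benefits) per unit = sum_{k=0}^{6} k_p_x * q * v^(k+1) = 0.10944
APV(future benefits) = 111869 * 0.10944 = 12242.9239
Life annuity-due factor ä_{x:7} = sum_{k=0}^{6} k_p_x * v^k = 5.745591
APV(future premiums) = 1655 * 5.745591 = 9508.9529
V = 12242.9239 - 9508.9529
= 2733.971


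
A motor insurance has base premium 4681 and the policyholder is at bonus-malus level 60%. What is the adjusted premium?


adjusted = base * BM_level / 100
= 4681 * 60 / 100
= 4681 * 0.6
= 2808.6


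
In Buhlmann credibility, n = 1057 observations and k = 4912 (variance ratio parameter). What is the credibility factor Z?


Z = n / (n + k)
= 1057 / (1057 + 4912)
= 1057 / 5969
= 0.1771


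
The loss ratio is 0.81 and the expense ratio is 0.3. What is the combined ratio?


Combined ratio = loss ratio + expense ratio
= 0.81 + 0.3
= 1.11


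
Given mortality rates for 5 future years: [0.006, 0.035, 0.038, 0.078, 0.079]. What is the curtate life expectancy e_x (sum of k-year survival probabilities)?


e_x = sum_{k=1}^{n} k_p_x
k_p_x values:
  1_p_x = 0.994
  2_p_x = 0.95921
  3_p_x = 0.92276
  4_p_x = 0.850785
  5_p_x = 0.783573
e_x = 4.5103


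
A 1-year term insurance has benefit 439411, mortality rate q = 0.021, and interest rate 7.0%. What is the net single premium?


NSP = benefit * q * v
v = 1/(1+i) = 0.934579
NSP = 439411 * 0.021 * 0.934579
= 8623.9542


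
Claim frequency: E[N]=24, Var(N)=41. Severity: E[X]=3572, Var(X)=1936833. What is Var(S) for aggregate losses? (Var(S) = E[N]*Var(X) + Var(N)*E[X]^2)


Var(S) = E[N]*Var(X) + Var(N)*E[X]^2
= 24*1936833 + 41*3572^2
= 46483992 + 523126544
= 5.6961e+08


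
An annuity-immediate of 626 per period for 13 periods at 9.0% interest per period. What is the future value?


FV = PMT * ((1+i)^n - 1) / i
= 626 * ((1.09)^13 - 1) / 0.09
= 626 * (3.065805 - 1) / 0.09
= 14368.8187


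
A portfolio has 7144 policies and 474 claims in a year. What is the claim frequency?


frequency = claims / policies
= 474 / 7144
= 0.0663


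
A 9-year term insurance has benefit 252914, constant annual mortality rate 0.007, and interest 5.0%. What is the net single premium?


NSP = benefit * sum_{k=0}^{n-1} k_p_x * q * v^(k+1)
With constant q=0.007, v=0.952381
Sum = 0.048494
NSP = 252914 * 0.048494
= 12264.9053


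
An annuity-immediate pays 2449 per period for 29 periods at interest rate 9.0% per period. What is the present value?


PV = PMT * (1 - (1+i)^(-n)) / i
= 2449 * (1 - (1+0.09)^(-29)) / 0.09
= 2449 * (1 - 0.082155) / 0.09
= 2449 * 10.198283
= 24975.5948


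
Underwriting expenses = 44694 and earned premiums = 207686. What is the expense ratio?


Expense ratio = expenses / premiums
= 44694 / 207686
= 0.2152


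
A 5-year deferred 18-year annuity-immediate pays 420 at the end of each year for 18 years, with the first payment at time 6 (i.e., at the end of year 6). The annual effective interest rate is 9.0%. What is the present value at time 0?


PV at time 5 of the 18-year annuity-immediate:
a_n = 420 * (1-(1+0.09)^(-18))/0.09 = 3677.3625
Discount back 5 years to time 0:
PV = 3677.3625 * (1+0.09)^(-5)
= 3677.3625 * 0.649931
= 2390.0333


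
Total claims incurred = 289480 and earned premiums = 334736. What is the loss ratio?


Loss ratio = claims / premiums
= 289480 / 334736
= 0.8648


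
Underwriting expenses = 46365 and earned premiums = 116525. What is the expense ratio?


Expense ratio = expenses / premiums
= 46365 / 116525
= 0.3979


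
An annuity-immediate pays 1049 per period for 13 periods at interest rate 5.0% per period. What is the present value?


PV = PMT * (1 - (1+i)^(-n)) / i
= 1049 * (1 - (1+0.05)^(-13)) / 0.05
= 1049 * (1 - 0.530321) / 0.05
= 1049 * 9.393573
= 9853.8581


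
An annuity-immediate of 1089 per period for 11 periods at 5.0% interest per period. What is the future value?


FV = PMT * ((1+i)^n - 1) / i
= 1089 * ((1.05)^11 - 1) / 0.05
= 1089 * (1.710339 - 1) / 0.05
= 15471.1912


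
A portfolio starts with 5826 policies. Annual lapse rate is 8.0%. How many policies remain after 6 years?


remaining = initial * (1 - lapse)^years
= 5826 * (1 - 0.08)^6
= 5826 * 0.606355
= 3532.6242


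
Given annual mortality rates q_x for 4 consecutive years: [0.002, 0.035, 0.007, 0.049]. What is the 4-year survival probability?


p_k = 1 - q_k for each year
Survival = product of (1 - q_k)
= 0.998 * 0.965 * 0.993 * 0.951
= 0.9095


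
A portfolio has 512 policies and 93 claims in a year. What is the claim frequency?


frequency = claims / policies
= 93 / 512
= 0.1816


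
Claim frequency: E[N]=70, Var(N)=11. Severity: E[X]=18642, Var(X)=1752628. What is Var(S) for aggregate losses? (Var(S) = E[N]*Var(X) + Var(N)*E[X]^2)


Var(S) = E[N]*Var(X) + Var(N)*E[X]^2
= 70*1752628 + 11*18642^2
= 122683960 + 3822765804
= 3.9454e+09


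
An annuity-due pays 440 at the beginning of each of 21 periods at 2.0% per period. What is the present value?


PV_due = PMT * (1-(1+i)^(-n))/i * (1+i)
PV_immediate = 7484.932
PV_due = 7484.932 * 1.02
= 7634.6307


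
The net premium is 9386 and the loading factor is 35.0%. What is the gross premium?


Gross = net * (1 + loading)
= 9386 * (1 + 0.35)
= 9386 * 1.35
= 12671.1


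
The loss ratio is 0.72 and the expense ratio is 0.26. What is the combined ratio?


Combined ratio = loss ratio + expense ratio
= 0.72 + 0.26
= 0.98


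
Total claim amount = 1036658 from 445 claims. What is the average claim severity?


severity = total / number
= 1036658 / 445
= 2329.5685


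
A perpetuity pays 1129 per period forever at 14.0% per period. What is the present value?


PV = PMT / i
= 1129 / 0.14
= 8064.2857


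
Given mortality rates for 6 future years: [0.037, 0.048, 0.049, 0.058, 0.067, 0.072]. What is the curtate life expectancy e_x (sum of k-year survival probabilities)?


e_x = sum_{k=1}^{n} k_p_x
k_p_x values:
  1_p_x = 0.963
  2_p_x = 0.916776
  3_p_x = 0.871854
  4_p_x = 0.821286
  5_p_x = 0.76626
  6_p_x = 0.71109
e_x = 5.0503


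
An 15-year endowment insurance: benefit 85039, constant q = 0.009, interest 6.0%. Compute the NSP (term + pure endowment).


Term component = 7050.6754
Pure endowment = 15_p_x * v^15 * benefit = 0.873182 * 0.417265 * 85039 = 30983.8216
NSP = 38034.497


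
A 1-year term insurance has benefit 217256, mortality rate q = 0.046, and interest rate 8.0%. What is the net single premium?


NSP = benefit * q * v
v = 1/(1+i) = 0.925926
NSP = 217256 * 0.046 * 0.925926
= 9253.4963


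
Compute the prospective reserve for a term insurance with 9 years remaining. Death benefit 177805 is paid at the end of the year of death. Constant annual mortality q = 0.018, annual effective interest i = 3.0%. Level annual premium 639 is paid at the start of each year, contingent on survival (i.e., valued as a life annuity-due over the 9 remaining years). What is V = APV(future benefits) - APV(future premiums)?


v = 1/(1+i) = 0.970874
APV(future benefits) per unit = sum_{k=0}^{8} k_p_x * q * v^(k+1) = 0.130938
APV(future benefits) = 177805 * 0.130938 = 23281.4841
Life annuity-due factor ä_{x:9} = sum_{k=0}^{8} k_p_x * v^k = 7.49258
APV(future premiums) = 639 * 7.49258 = 4787.7589
V = 23281.4841 - 4787.7589
= 18493.7252


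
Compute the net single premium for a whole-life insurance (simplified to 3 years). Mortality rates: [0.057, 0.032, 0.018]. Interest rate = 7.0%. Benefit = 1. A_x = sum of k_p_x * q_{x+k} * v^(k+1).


v = 0.934579
Year 0: k_p_x=1.0, q=0.057, term=0.053271
Year 1: k_p_x=0.943, q=0.032, term=0.026357
Year 2: k_p_x=0.912824, q=0.018, term=0.013412
A_x = 0.093


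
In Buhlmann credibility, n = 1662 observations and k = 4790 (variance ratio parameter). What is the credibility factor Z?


Z = n / (n + k)
= 1662 / (1662 + 4790)
= 1662 / 6452
= 0.2576


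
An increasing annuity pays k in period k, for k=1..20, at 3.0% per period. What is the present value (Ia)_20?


(Ia)_n = sum_{k=1}^{n} k * v^k, v = 1/(1+i)
v = 0.970874
Sum computed term by term:
(Ia)_20 = 141.6761


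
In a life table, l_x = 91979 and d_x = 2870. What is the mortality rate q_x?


q_x = d_x / l_x
= 2870 / 91979
= 0.0312


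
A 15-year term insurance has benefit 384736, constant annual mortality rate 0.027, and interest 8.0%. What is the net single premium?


NSP = benefit * sum_{k=0}^{n-1} k_p_x * q * v^(k+1)
With constant q=0.027, v=0.925926
Sum = 0.199575
NSP = 384736 * 0.199575
= 76783.7084


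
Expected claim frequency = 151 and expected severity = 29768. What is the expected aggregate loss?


E[S] = E[N] * E[X]
= 151 * 29768
= 4.4950e+06


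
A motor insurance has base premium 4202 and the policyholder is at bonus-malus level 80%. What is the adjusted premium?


adjusted = base * BM_level / 100
= 4202 * 80 / 100
= 4202 * 0.8
= 3361.6


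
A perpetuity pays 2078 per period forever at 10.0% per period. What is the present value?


PV = PMT / i
= 2078 / 0.1
= 20780.0


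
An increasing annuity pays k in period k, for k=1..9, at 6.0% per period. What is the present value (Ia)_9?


(Ia)_n = sum_{k=1}^{n} k * v^k, v = 1/(1+i)
v = 0.943396
Sum computed term by term:
(Ia)_9 = 31.3785


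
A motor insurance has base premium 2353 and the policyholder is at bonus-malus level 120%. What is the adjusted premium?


adjusted = base * BM_level / 100
= 2353 * 120 / 100
= 2353 * 1.2
= 2823.6


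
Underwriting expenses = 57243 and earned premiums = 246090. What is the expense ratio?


Expense ratio = expenses / premiums
= 57243 / 246090
= 0.2326


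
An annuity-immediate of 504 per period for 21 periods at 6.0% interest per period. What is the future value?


FV = PMT * ((1+i)^n - 1) / i
= 504 * ((1.06)^21 - 1) / 0.06
= 504 * (3.399564 - 1) / 0.06
= 20156.3342


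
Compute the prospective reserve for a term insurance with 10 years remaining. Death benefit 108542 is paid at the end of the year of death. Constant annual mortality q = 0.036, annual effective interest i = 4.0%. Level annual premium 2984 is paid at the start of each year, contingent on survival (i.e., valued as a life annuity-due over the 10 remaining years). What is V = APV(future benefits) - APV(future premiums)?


v = 1/(1+i) = 0.961538
APV(future benefits) per unit = sum_{k=0}^{9} k_p_x * q * v^(k+1) = 0.251902
APV(future benefits) = 108542 * 0.251902 = 27341.9942
Life annuity-due factor ä_{x:10} = sum_{k=0}^{9} k_p_x * v^k = 7.277181
APV(future premiums) = 2984 * 7.277181 = 21715.1095
V = 27341.9942 - 21715.1095
= 5626.8847


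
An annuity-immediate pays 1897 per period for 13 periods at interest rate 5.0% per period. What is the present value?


PV = PMT * (1 - (1+i)^(-n)) / i
= 1897 * (1 - (1+0.05)^(-13)) / 0.05
= 1897 * (1 - 0.530321) / 0.05
= 1897 * 9.393573
= 17819.608


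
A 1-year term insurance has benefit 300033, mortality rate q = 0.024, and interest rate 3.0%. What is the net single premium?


NSP = benefit * q * v
v = 1/(1+i) = 0.970874
NSP = 300033 * 0.024 * 0.970874
= 6991.0602


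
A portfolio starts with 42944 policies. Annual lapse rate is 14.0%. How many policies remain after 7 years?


remaining = initial * (1 - lapse)^years
= 42944 * (1 - 0.14)^7
= 42944 * 0.347928
= 14941.4124


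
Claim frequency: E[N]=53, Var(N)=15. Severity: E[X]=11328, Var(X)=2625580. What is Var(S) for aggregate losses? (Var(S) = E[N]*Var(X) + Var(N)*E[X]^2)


Var(S) = E[N]*Var(X) + Var(N)*E[X]^2
= 53*2625580 + 15*11328^2
= 139155740 + 1924853760
= 2.0640e+09


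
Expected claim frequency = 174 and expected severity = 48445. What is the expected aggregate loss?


E[S] = E[N] * E[X]
= 174 * 48445
= 8.4294e+06


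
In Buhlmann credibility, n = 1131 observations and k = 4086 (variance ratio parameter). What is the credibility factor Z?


Z = n / (n + k)
= 1131 / (1131 + 4086)
= 1131 / 5217
= 0.2168


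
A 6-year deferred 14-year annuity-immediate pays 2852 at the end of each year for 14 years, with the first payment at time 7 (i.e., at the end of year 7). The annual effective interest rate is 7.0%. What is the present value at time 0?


PV at time 6 of the 14-year annuity-immediate:
a_n = 2852 * (1-(1+0.07)^(-14))/0.07 = 24942.0747
Discount back 6 years to time 0:
PV = 24942.0747 * (1+0.07)^(-6)
= 24942.0747 * 0.666342
= 16619.9575


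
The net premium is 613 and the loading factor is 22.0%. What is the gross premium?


Gross = net * (1 + loading)
= 613 * (1 + 0.22)
= 613 * 1.22
= 747.86


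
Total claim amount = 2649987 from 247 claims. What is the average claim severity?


severity = total / number
= 2649987 / 247
= 10728.6923


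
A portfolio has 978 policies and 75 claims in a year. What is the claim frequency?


frequency = claims / policies
= 75 / 978
= 0.0767


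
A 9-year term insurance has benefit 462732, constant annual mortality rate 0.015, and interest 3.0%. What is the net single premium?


NSP = benefit * sum_{k=0}^{n-1} k_p_x * q * v^(k+1)
With constant q=0.015, v=0.970874
Sum = 0.110351
NSP = 462732 * 0.110351
= 51063.0953


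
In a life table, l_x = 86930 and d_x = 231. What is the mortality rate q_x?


q_x = d_x / l_x
= 231 / 86930
= 0.0027


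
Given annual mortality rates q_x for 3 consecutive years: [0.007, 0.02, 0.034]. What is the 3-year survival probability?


p_k = 1 - q_k for each year
Survival = product of (1 - q_k)
= 0.993 * 0.98 * 0.966
= 0.9401


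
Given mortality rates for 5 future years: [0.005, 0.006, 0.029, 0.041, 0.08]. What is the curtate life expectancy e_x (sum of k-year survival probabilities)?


e_x = sum_{k=1}^{n} k_p_x
k_p_x values:
  1_p_x = 0.995
  2_p_x = 0.98903
  3_p_x = 0.960348
  4_p_x = 0.920974
  5_p_x = 0.847296
e_x = 4.7126


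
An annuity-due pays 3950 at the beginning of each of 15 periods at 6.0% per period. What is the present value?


PV_due = PMT * (1-(1+i)^(-n))/i * (1+i)
PV_immediate = 38363.3835
PV_due = 38363.3835 * 1.06
= 40665.1865


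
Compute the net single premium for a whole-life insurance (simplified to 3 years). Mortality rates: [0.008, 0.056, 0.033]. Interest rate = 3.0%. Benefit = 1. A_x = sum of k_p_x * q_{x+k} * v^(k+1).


v = 0.970874
Year 0: k_p_x=1.0, q=0.008, term=0.007767
Year 1: k_p_x=0.992, q=0.056, term=0.052363
Year 2: k_p_x=0.936448, q=0.033, term=0.02828
A_x = 0.0884


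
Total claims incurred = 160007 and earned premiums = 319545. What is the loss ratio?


Loss ratio = claims / premiums
= 160007 / 319545
= 0.5007


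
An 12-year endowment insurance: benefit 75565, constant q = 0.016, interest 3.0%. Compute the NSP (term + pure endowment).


Term component = 11092.7945
Pure endowment = 12_p_x * v^12 * benefit = 0.824027 * 0.70138 * 75565 = 43673.2158
NSP = 54766.0103


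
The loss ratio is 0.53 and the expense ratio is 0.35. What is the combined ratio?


Combined ratio = loss ratio + expense ratio
= 0.53 + 0.35
= 0.88


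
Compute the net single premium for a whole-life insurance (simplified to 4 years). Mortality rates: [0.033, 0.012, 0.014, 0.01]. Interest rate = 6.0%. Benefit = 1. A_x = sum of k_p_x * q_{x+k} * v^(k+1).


v = 0.943396
Year 0: k_p_x=1.0, q=0.033, term=0.031132
Year 1: k_p_x=0.967, q=0.012, term=0.010328
Year 2: k_p_x=0.955396, q=0.014, term=0.01123
Year 3: k_p_x=0.94202, q=0.01, term=0.007462
A_x = 0.0602


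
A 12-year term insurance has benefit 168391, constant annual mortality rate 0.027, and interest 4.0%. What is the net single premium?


NSP = benefit * sum_{k=0}^{n-1} k_p_x * q * v^(k+1)
With constant q=0.027, v=0.961538
Sum = 0.22175
NSP = 168391 * 0.22175
= 37340.6535


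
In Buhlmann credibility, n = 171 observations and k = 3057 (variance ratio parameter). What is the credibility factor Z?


Z = n / (n + k)
= 171 / (171 + 3057)
= 171 / 3228
= 0.053


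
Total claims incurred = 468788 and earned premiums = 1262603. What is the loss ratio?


Loss ratio = claims / premiums
= 468788 / 1262603
= 0.3713


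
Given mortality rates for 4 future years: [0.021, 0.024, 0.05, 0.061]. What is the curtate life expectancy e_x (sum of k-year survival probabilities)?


e_x = sum_{k=1}^{n} k_p_x
k_p_x values:
  1_p_x = 0.979
  2_p_x = 0.955504
  3_p_x = 0.907729
  4_p_x = 0.852357
e_x = 3.6946


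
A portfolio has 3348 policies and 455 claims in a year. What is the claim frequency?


frequency = claims / policies
= 455 / 3348
= 0.1359


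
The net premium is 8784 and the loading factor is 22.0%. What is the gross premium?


Gross = net * (1 + loading)
= 8784 * (1 + 0.22)
= 8784 * 1.22
= 10716.48


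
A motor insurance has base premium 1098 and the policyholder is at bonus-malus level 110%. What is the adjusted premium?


adjusted = base * BM_level / 100
= 1098 * 110 / 100
= 1098 * 1.1
= 1207.8


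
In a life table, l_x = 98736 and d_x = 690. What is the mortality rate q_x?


q_x = d_x / l_x
= 690 / 98736
= 0.007


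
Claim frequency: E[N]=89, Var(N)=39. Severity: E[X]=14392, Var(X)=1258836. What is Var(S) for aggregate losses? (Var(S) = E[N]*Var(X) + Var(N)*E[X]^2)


Var(S) = E[N]*Var(X) + Var(N)*E[X]^2
= 89*1258836 + 39*14392^2
= 112036404 + 8078056896
= 8.1901e+09


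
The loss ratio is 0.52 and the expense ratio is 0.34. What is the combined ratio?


Combined ratio = loss ratio + expense ratio
= 0.52 + 0.34
= 0.86


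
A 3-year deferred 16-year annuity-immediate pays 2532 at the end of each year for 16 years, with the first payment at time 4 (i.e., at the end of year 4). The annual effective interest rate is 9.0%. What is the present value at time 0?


PV at time 3 of the 16-year annuity-immediate:
a_n = 2532 * (1-(1+0.09)^(-16))/0.09 = 21047.3973
Discount back 3 years to time 0:
PV = 21047.3973 * (1+0.09)^(-3)
= 21047.3973 * 0.772183
= 16252.4525


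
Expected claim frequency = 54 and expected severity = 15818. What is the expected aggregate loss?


E[S] = E[N] * E[X]
= 54 * 15818
= 854172


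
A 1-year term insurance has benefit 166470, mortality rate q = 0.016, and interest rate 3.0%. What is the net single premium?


NSP = benefit * q * v
v = 1/(1+i) = 0.970874
NSP = 166470 * 0.016 * 0.970874
= 2585.9417


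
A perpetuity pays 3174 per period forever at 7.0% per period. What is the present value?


PV = PMT / i
= 3174 / 0.07
= 45342.8571


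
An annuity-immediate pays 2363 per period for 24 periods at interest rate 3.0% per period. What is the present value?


PV = PMT * (1 - (1+i)^(-n)) / i
= 2363 * (1 - (1+0.03)^(-24)) / 0.03
= 2363 * (1 - 0.491934) / 0.03
= 2363 * 16.935542
= 40018.686


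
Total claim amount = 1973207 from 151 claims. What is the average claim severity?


severity = total / number
= 1973207 / 151
= 13067.596


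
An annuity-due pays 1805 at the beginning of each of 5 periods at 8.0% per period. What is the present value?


PV_due = PMT * (1-(1+i)^(-n))/i * (1+i)
PV_immediate = 7206.8416
PV_due = 7206.8416 * 1.08
= 7783.3889


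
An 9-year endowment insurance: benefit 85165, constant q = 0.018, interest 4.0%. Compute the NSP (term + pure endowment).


Term component = 10661.3413
Pure endowment = 9_p_x * v^9 * benefit = 0.849187 * 0.702587 * 85165 = 50811.7891
NSP = 61473.1304


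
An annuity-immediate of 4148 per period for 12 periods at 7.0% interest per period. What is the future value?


FV = PMT * ((1+i)^n - 1) / i
= 4148 * ((1.07)^12 - 1) / 0.07
= 4148 * (2.252192 - 1) / 0.07
= 74201.2959


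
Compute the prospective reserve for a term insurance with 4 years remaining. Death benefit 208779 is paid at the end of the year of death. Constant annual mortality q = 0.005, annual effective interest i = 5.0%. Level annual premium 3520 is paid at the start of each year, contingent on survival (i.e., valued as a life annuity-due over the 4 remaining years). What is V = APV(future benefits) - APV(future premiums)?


v = 1/(1+i) = 0.952381
APV(future benefits) per unit = sum_{k=0}^{3} k_p_x * q * v^(k+1) = 0.017603
APV(future benefits) = 208779 * 0.017603 = 3675.0528
Life annuity-due factor ä_{x:4} = sum_{k=0}^{3} k_p_x * v^k = 3.696546
APV(future premiums) = 3520 * 3.696546 = 13011.8406
V = 3675.0528 - 13011.8406
= -9336.7877


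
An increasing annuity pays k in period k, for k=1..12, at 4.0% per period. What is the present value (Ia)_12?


(Ia)_n = sum_{k=1}^{n} k * v^k, v = 1/(1+i)
v = 0.961538
Sum computed term by term:
(Ia)_12 = 56.6328


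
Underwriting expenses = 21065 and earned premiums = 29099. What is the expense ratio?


Expense ratio = expenses / premiums
= 21065 / 29099
= 0.7239


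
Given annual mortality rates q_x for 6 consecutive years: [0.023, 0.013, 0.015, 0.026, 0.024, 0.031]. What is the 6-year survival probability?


p_k = 1 - q_k for each year
Survival = product of (1 - q_k)
= 0.977 * 0.987 * 0.985 * 0.974 * 0.976 * 0.969
= 0.8749


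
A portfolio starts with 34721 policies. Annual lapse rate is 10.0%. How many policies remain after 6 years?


remaining = initial * (1 - lapse)^years
= 34721 * (1 - 0.1)^6
= 34721 * 0.531441
= 18452.163


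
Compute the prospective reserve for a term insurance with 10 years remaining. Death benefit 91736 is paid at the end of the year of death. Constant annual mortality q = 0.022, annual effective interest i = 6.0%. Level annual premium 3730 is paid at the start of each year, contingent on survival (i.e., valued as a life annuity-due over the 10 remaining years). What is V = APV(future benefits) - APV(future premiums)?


v = 1/(1+i) = 0.943396
APV(future benefits) per unit = sum_{k=0}^{9} k_p_x * q * v^(k+1) = 0.14836
APV(future benefits) = 91736 * 0.14836 = 13609.9232
Life annuity-due factor ä_{x:10} = sum_{k=0}^{9} k_p_x * v^k = 7.148239
APV(future premiums) = 3730 * 7.148239 = 26662.9312
V = 13609.9232 - 26662.9312
= -13053.008


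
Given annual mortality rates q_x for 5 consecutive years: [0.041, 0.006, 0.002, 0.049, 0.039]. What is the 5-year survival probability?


p_k = 1 - q_k for each year
Survival = product of (1 - q_k)
= 0.959 * 0.994 * 0.998 * 0.951 * 0.961
= 0.8694


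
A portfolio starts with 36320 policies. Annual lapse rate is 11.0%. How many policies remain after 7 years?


remaining = initial * (1 - lapse)^years
= 36320 * (1 - 0.11)^7
= 36320 * 0.442313
= 16064.8208


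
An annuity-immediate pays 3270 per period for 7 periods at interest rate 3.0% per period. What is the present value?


PV = PMT * (1 - (1+i)^(-n)) / i
= 3270 * (1 - (1+0.03)^(-7)) / 0.03
= 3270 * (1 - 0.813092) / 0.03
= 3270 * 6.230283
= 20373.0253


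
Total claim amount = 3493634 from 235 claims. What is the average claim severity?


severity = total / number
= 3493634 / 235
= 14866.5277


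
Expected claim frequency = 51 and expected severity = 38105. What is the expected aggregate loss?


E[S] = E[N] * E[X]
= 51 * 38105
= 1.9434e+06


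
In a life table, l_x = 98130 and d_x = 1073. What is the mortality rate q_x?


q_x = d_x / l_x
= 1073 / 98130
= 0.0109


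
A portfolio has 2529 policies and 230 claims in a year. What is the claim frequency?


frequency = claims / policies
= 230 / 2529
= 0.0909


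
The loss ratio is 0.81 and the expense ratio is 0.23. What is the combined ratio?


Combined ratio = loss ratio + expense ratio
= 0.81 + 0.23
= 1.04


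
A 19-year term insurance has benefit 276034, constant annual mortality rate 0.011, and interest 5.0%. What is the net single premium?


NSP = benefit * sum_{k=0}^{n-1} k_p_x * q * v^(k+1)
With constant q=0.011, v=0.952381
Sum = 0.122492
NSP = 276034 * 0.122492
= 33812.0139


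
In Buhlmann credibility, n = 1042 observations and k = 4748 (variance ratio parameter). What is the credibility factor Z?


Z = n / (n + k)
= 1042 / (1042 + 4748)
= 1042 / 5790
= 0.18


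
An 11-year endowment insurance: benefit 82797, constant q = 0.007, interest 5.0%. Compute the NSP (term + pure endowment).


Term component = 4665.0816
Pure endowment = 11_p_x * v^11 * benefit = 0.925639 * 0.584679 * 82797 = 44809.9072
NSP = 49474.9888


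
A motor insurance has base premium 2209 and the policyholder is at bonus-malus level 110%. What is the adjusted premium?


adjusted = base * BM_level / 100
= 2209 * 110 / 100
= 2209 * 1.1
= 2429.9


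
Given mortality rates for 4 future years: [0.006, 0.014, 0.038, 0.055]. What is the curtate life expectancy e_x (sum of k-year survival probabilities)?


e_x = sum_{k=1}^{n} k_p_x
k_p_x values:
  1_p_x = 0.994
  2_p_x = 0.980084
  3_p_x = 0.942841
  4_p_x = 0.890985
e_x = 3.8079


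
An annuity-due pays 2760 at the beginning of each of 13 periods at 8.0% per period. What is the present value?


PV_due = PMT * (1-(1+i)^(-n))/i * (1+i)
PV_immediate = 21814.4216
PV_due = 21814.4216 * 1.08
= 23559.5753


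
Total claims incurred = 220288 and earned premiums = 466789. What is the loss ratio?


Loss ratio = claims / premiums
= 220288 / 466789
= 0.4719


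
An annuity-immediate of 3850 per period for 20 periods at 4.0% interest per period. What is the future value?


FV = PMT * ((1+i)^n - 1) / i
= 3850 * ((1.04)^20 - 1) / 0.04
= 3850 * (2.191123 - 1) / 0.04
= 114645.6025


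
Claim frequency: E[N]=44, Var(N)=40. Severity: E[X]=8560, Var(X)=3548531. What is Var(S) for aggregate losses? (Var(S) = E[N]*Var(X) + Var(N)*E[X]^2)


Var(S) = E[N]*Var(X) + Var(N)*E[X]^2
= 44*3548531 + 40*8560^2
= 156135364 + 2930944000
= 3.0871e+09


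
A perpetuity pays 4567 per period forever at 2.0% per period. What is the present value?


PV = PMT / i
= 4567 / 0.02
= 228350.0


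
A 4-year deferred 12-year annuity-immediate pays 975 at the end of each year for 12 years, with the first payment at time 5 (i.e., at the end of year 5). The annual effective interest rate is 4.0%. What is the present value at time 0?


PV at time 4 of the 12-year annuity-immediate:
a_n = 975 * (1-(1+0.04)^(-12))/0.04 = 9150.4469
Discount back 4 years to time 0:
PV = 9150.4469 * (1+0.04)^(-4)
= 9150.4469 * 0.854804
= 7821.8404


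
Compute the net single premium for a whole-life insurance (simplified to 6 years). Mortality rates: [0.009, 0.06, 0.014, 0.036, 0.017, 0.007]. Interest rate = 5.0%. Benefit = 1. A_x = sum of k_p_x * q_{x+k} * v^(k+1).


v = 0.952381
Year 0: k_p_x=1.0, q=0.009, term=0.008571
Year 1: k_p_x=0.991, q=0.06, term=0.053932
Year 2: k_p_x=0.93154, q=0.014, term=0.011266
Year 3: k_p_x=0.918498, q=0.036, term=0.027203
Year 4: k_p_x=0.885432, q=0.017, term=0.011794
Year 5: k_p_x=0.87038, q=0.007, term=0.004546
A_x = 0.1173


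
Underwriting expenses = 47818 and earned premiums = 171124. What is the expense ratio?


Expense ratio = expenses / premiums
= 47818 / 171124
= 0.2794


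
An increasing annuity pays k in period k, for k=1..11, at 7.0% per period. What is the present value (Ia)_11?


(Ia)_n = sum_{k=1}^{n} k * v^k, v = 1/(1+i)
v = 0.934579
Sum computed term by term:
(Ia)_11 = 39.9652


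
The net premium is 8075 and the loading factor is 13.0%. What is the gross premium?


Gross = net * (1 + loading)
= 8075 * (1 + 0.13)
= 8075 * 1.13
= 9124.75


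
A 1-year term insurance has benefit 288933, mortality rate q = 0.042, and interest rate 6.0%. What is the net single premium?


NSP = benefit * q * v
v = 1/(1+i) = 0.943396
NSP = 288933 * 0.042 * 0.943396
= 11448.2887


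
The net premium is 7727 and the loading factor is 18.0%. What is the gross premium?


Gross = net * (1 + loading)
= 7727 * (1 + 0.18)
= 7727 * 1.18
= 9117.86


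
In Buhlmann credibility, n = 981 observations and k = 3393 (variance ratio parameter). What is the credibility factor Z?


Z = n / (n + k)
= 981 / (981 + 3393)
= 981 / 4374
= 0.2243


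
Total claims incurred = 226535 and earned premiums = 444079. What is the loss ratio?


Loss ratio = claims / premiums
= 226535 / 444079
= 0.5101


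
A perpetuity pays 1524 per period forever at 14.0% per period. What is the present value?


PV = PMT / i
= 1524 / 0.14
= 10885.7143


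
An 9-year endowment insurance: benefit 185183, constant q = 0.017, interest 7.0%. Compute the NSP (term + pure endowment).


Term component = 19317.3838
Pure endowment = 9_p_x * v^9 * benefit = 0.857002 * 0.543934 * 185183 = 86323.4476
NSP = 105640.8314


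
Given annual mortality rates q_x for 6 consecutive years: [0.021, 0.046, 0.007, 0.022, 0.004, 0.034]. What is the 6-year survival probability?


p_k = 1 - q_k for each year
Survival = product of (1 - q_k)
= 0.979 * 0.954 * 0.993 * 0.978 * 0.996 * 0.966
= 0.8727


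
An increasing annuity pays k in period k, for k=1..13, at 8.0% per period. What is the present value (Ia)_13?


(Ia)_n = sum_{k=1}^{n} k * v^k, v = 1/(1+i)
v = 0.925926
Sum computed term by term:
(Ia)_13 = 46.9501


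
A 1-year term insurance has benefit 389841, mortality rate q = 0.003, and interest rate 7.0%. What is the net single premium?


NSP = benefit * q * v
v = 1/(1+i) = 0.934579
NSP = 389841 * 0.003 * 0.934579
= 1093.0121


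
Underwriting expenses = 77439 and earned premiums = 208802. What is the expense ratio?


Expense ratio = expenses / premiums
= 77439 / 208802
= 0.3709


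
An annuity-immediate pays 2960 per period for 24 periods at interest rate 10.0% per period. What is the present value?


PV = PMT * (1 - (1+i)^(-n)) / i
= 2960 * (1 - (1+0.1)^(-24)) / 0.1
= 2960 * (1 - 0.101526) / 0.1
= 2960 * 8.984744
= 26594.8423


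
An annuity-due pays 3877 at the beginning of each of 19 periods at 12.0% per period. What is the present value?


PV_due = PMT * (1-(1+i)^(-n))/i * (1+i)
PV_immediate = 28557.1169
PV_due = 28557.1169 * 1.12
= 31983.9709


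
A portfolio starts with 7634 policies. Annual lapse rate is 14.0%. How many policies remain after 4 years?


remaining = initial * (1 - lapse)^years
= 7634 * (1 - 0.14)^4
= 7634 * 0.547008
= 4175.8603


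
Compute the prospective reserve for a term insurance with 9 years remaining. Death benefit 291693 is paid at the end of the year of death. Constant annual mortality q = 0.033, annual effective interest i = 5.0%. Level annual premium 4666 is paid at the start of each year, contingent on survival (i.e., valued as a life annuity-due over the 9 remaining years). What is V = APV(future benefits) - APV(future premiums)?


v = 1/(1+i) = 0.952381
APV(future benefits) per unit = sum_{k=0}^{8} k_p_x * q * v^(k+1) = 0.208107
APV(future benefits) = 291693 * 0.208107 = 60703.4389
Life annuity-due factor ä_{x:9} = sum_{k=0}^{8} k_p_x * v^k = 6.621595
APV(future premiums) = 4666 * 6.621595 = 30896.3646
V = 60703.4389 - 30896.3646
= 29807.0743


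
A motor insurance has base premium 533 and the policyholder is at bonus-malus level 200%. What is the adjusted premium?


adjusted = base * BM_level / 100
= 533 * 200 / 100
= 533 * 2.0
= 1066.0


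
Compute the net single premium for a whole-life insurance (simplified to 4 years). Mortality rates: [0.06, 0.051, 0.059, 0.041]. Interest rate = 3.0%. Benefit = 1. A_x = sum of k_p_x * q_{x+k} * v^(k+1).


v = 0.970874
Year 0: k_p_x=1.0, q=0.06, term=0.058252
Year 1: k_p_x=0.94, q=0.051, term=0.045188
Year 2: k_p_x=0.89206, q=0.059, term=0.048165
Year 3: k_p_x=0.839428, q=0.041, term=0.030579
A_x = 0.1822


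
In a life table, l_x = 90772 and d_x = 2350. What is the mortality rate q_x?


q_x = d_x / l_x
= 2350 / 90772
= 0.0259


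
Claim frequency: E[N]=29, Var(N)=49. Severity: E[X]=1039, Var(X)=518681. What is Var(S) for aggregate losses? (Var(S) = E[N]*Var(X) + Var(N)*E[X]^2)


Var(S) = E[N]*Var(X) + Var(N)*E[X]^2
= 29*518681 + 49*1039^2
= 15041749 + 52896529
= 6.7938e+07


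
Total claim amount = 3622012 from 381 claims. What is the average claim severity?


severity = total / number
= 3622012 / 381
= 9506.5932


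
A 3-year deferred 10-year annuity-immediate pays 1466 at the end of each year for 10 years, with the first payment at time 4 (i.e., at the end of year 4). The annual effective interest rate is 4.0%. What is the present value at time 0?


PV at time 3 of the 10-year annuity-immediate:
a_n = 1466 * (1-(1+0.04)^(-10))/0.04 = 11890.5732
Discount back 3 years to time 0:
PV = 11890.5732 * (1+0.04)^(-3)
= 11890.5732 * 0.888996
= 10570.6763


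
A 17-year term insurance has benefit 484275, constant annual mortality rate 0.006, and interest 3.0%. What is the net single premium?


NSP = benefit * sum_{k=0}^{n-1} k_p_x * q * v^(k+1)
With constant q=0.006, v=0.970874
Sum = 0.075637
NSP = 484275 * 0.075637
= 36628.9547


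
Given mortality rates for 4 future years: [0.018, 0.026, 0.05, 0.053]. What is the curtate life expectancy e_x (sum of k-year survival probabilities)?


e_x = sum_{k=1}^{n} k_p_x
k_p_x values:
  1_p_x = 0.982
  2_p_x = 0.956468
  3_p_x = 0.908645
  4_p_x = 0.860486
e_x = 3.7076


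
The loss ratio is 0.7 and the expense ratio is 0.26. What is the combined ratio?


Combined ratio = loss ratio + expense ratio
= 0.7 + 0.26
= 0.96


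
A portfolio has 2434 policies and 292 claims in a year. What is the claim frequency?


frequency = claims / policies
= 292 / 2434
= 0.12


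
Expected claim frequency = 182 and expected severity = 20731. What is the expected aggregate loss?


E[S] = E[N] * E[X]
= 182 * 20731
= 3.7730e+06


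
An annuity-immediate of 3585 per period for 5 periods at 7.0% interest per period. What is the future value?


FV = PMT * ((1+i)^n - 1) / i
= 3585 * ((1.07)^5 - 1) / 0.07
= 3585 * (1.402552 - 1) / 0.07
= 20616.3994


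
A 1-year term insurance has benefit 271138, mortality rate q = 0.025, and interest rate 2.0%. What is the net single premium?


NSP = benefit * q * v
v = 1/(1+i) = 0.980392
NSP = 271138 * 0.025 * 0.980392
= 6645.5392


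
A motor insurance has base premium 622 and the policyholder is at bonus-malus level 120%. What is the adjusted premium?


adjusted = base * BM_level / 100
= 622 * 120 / 100
= 622 * 1.2
= 746.4


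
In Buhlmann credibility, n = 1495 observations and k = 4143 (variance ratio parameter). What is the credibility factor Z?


Z = n / (n + k)
= 1495 / (1495 + 4143)
= 1495 / 5638
= 0.2652


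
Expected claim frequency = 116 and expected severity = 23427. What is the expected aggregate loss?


E[S] = E[N] * E[X]
= 116 * 23427
= 2.7175e+06


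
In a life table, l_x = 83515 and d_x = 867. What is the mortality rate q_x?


q_x = d_x / l_x
= 867 / 83515
= 0.0104


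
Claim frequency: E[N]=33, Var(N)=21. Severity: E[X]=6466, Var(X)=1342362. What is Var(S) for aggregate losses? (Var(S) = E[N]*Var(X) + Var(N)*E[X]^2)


Var(S) = E[N]*Var(X) + Var(N)*E[X]^2
= 33*1342362 + 21*6466^2
= 44297946 + 877992276
= 9.2229e+08


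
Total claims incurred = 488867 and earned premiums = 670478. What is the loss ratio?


Loss ratio = claims / premiums
= 488867 / 670478
= 0.7291


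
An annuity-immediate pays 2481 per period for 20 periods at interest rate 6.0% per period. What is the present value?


PV = PMT * (1 - (1+i)^(-n)) / i
= 2481 * (1 - (1+0.06)^(-20)) / 0.06
= 2481 * (1 - 0.311805) / 0.06
= 2481 * 11.469921
= 28456.8745


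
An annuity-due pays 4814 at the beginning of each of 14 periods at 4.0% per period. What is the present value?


PV_due = PMT * (1-(1+i)^(-n))/i * (1+i)
PV_immediate = 50850.8738
PV_due = 50850.8738 * 1.04
= 52884.9087


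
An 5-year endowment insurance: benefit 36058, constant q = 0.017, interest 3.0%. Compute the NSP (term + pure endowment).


Term component = 2716.2067
Pure endowment = 5_p_x * v^5 * benefit = 0.917841 * 0.862609 * 36058 = 28548.4872
NSP = 31264.694


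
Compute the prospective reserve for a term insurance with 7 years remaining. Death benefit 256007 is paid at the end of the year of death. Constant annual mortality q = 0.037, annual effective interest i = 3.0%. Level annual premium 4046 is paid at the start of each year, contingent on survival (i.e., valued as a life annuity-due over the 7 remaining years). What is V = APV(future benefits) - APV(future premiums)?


v = 1/(1+i) = 0.970874
APV(future benefits) per unit = sum_{k=0}^{6} k_p_x * q * v^(k+1) = 0.207373
APV(future benefits) = 256007 * 0.207373 = 53088.8943
Life annuity-due factor ä_{x:7} = sum_{k=0}^{6} k_p_x * v^k = 5.772811
APV(future premiums) = 4046 * 5.772811 = 23356.7934
V = 53088.8943 - 23356.7934
= 29732.1009


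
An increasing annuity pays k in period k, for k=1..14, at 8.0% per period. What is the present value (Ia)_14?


(Ia)_n = sum_{k=1}^{n} k * v^k, v = 1/(1+i)
v = 0.925926
Sum computed term by term:
(Ia)_14 = 51.7165
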